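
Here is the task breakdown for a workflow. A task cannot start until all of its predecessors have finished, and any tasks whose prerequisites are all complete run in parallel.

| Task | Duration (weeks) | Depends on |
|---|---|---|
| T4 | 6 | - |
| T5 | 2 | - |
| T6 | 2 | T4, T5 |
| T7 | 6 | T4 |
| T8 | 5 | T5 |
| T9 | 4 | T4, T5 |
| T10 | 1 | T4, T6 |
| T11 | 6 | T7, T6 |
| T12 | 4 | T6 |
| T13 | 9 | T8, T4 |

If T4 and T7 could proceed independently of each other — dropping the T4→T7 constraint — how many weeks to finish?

16

Original critical path: T4→T7→T11 = 6+6+6 = 18 ⇒ 18 weeks.
Without T4→T7, T7's earliest start moves from 6 to 0.
New critical path: T5→T8→T13 = 2+5+9 = 16 ⇒ 16 weeks.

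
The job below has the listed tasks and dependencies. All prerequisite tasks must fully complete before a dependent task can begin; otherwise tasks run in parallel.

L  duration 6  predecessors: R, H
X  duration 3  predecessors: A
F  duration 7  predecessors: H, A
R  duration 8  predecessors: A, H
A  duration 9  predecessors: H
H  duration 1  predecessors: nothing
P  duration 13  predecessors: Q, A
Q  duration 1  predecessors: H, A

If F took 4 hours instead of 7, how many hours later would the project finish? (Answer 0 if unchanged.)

Baseline: H→A→R→L = 1+9+8+6 = 24 → 24 hours.
F has 7 hours of float (longest path through it is 17).
The critical path is still H→A→R→L; finish is now 24 hours.
Change in finish: 24 − 24 = +0 hours.

0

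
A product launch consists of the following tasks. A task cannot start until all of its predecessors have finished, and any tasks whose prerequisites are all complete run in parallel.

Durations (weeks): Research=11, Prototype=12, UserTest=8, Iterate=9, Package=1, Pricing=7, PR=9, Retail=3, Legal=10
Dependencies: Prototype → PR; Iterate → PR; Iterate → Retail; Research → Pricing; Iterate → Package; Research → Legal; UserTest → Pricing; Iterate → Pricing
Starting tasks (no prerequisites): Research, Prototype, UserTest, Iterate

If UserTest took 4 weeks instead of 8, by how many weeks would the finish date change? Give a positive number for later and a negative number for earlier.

0

As given, the longest chain is Research→Legal = 11+10 = 21, so the finish is 21 weeks.
The longest path through UserTest is only 15 weeks, so UserTest has float 6.
That remains the longest chain; total 21 weeks.
Change in finish: 21 − 21 = +0 weeks.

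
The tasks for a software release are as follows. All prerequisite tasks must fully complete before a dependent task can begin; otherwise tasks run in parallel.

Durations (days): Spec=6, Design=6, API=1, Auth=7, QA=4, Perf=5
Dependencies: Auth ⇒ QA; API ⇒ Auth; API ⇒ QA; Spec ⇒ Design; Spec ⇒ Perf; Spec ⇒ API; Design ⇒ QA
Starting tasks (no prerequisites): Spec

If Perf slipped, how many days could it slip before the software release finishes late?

The longest chain is Spec→API→Auth→QA = 6+1+7+4 = 18; overall finish 18 days.
Perf finishes as early as 11 and must finish by 18.
Float = 18 − 11 = 7.

7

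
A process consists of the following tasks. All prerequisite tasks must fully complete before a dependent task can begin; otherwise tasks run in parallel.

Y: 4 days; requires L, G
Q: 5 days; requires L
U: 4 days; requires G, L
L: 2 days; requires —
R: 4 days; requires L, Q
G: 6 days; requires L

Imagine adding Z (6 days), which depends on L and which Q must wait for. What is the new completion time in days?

Originally the process takes 12 days.
With Z inserted, Q now waits for max(L, Z).
New critical path: L→Z→Q→R = 2+6+5+4 = 17 ⇒ 17 days.

17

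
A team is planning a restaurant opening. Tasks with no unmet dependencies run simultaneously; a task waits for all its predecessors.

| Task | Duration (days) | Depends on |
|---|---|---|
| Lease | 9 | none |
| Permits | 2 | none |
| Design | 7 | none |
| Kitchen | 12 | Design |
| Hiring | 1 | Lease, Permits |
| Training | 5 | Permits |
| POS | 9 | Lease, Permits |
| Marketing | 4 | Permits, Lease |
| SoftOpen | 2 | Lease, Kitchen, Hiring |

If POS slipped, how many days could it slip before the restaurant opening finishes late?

The longest chain is Design→Kitchen→SoftOpen = 7+12+2 = 21; overall finish 21 days.
The longest chain containing POS totals 18 days.
Float = 21 − 18 = 3.

3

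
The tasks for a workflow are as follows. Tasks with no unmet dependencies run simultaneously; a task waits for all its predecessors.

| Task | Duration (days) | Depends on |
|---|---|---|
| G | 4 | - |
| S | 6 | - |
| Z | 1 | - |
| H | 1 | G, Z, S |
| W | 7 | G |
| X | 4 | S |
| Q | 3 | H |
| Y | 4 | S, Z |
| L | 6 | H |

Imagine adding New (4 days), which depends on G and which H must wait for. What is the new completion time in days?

Originally the plan takes 13 days.
With New inserted, H now waits for max(G, Z, S, New).
New critical path: G→New→H→L = 4+4+1+6 = 15 ⇒ 15 days.

15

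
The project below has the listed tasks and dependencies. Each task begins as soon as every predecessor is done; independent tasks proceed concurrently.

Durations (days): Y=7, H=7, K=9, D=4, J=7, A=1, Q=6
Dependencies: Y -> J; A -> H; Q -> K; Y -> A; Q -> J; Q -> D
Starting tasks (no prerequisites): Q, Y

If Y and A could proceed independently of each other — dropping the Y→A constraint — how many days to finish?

15

With the dependency in place, Q→K = 6+9 = 15 sets the finish at 15 days.
Without Y→A, A's earliest start moves from 7 to 0.
After: Q→K = 6+9 = 15 → 15 days.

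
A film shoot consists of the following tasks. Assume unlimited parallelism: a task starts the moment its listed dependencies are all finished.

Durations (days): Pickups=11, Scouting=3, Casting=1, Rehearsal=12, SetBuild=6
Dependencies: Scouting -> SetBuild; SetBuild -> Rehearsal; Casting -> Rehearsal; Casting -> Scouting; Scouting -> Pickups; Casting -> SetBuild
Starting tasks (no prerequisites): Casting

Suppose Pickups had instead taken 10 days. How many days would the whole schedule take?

22

As given, the longest chain is Casting→Scouting→SetBuild→Rehearsal = 1+3+6+12 = 22, so the finish is 22 days.
The longest path through Pickups is only 15 days, so Pickups has float 7.
No other chain overtakes it, so the finish is 22 days.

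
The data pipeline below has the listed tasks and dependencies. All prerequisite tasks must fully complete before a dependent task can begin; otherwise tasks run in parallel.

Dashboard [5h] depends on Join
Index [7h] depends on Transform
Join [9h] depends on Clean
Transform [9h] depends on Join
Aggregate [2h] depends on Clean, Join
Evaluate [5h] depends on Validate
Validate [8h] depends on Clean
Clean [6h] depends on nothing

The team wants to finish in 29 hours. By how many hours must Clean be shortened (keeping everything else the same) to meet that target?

2

Current finish: 31 hours; target: 29.
Clean is on every critical path, so each hour cut from Clean cuts the finish by one (this holds down to a finish of 26).
Need 31 − 29 = 2 hours off Clean → Clean becomes 4 hours, finish becomes 29.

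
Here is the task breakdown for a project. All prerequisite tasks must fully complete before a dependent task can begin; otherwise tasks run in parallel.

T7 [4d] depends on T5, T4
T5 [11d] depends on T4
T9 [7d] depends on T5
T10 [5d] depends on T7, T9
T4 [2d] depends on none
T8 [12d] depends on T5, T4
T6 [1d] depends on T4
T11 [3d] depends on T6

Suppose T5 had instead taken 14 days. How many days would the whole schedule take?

28

Baseline: T4→T5→T8 = 2+11+12 = 25 → 25 days.
T5 lies on that path, so at 14 days the path becomes 28 days.
That remains the longest chain; total 28 days.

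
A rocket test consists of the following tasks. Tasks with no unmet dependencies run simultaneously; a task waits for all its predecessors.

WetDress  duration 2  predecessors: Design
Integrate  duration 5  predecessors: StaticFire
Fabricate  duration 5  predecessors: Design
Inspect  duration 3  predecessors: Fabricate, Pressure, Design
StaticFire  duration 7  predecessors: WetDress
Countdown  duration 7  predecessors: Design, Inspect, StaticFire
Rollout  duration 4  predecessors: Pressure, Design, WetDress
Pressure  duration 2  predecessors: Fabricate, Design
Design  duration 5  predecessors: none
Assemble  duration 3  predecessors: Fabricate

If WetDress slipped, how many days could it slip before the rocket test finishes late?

1

Critical path: Design→Fabricate→Pressure→Inspect→Countdown = 5+5+2+3+7 = 22, so the finish is 22 days.
The longest chain containing WetDress totals 21 days.
Float = 22 − 21 = 1.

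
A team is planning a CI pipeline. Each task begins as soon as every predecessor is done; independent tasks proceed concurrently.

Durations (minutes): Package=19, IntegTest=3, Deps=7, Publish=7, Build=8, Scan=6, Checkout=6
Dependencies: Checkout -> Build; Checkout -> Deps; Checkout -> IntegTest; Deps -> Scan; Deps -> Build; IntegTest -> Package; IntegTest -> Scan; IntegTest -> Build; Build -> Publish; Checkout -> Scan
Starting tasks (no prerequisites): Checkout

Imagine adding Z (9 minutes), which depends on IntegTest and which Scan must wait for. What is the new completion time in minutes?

28

Originally the plan takes 28 minutes.
With Z inserted, Scan now waits for max(Deps, Checkout, IntegTest, Z).
New critical path: Checkout→Deps→Build→Publish = 6+7+8+7 = 28 ⇒ 28 minutes.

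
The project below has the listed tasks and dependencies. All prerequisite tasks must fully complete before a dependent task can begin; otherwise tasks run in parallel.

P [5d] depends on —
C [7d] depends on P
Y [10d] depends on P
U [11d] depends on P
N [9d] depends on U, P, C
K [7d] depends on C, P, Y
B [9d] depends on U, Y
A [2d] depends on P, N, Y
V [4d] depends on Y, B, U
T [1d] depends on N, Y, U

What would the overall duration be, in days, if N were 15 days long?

33

Critical path before the change: P→U→B→V = 5+11+9+4 = 29 giving 29 days.
N is off the critical path — its longest chain is 27 days, giving 2 of slack.
The binding chain switches to P→U→N→A = 5+11+15+2 = 33; finish 33 days.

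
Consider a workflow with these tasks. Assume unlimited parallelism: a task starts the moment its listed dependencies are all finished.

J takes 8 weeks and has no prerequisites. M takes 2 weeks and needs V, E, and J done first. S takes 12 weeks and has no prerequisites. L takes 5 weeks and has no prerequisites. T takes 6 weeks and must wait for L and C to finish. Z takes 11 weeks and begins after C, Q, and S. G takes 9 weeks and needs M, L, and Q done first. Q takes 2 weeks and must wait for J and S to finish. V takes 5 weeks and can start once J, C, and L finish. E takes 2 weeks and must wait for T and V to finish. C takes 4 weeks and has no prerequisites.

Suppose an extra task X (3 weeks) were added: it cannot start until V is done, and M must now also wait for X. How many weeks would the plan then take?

Originally the plan takes 26 weeks.
With X inserted, M now waits for max(V, E, J, X).
New critical path: J→V→X→M→G = 8+5+3+2+9 = 27 ⇒ 27 weeks.

27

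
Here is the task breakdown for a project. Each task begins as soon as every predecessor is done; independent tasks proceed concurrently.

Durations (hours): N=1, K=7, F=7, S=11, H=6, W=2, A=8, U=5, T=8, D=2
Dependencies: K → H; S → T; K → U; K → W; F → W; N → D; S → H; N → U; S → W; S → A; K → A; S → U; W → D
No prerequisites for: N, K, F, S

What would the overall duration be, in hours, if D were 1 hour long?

The binding path is S→A = 11+8 = 19; finish at 19 hours.
D has 4 hours of float (longest path through it is 15).
That remains the longest chain; total 19 hours.

19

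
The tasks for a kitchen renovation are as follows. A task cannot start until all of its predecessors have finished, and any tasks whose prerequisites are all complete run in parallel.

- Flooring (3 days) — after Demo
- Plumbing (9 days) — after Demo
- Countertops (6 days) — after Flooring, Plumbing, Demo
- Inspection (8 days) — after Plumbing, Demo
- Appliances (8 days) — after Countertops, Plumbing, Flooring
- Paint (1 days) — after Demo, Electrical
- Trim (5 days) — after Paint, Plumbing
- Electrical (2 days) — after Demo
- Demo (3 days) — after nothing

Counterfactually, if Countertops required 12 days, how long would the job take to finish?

Baseline: Demo→Plumbing→Countertops→Appliances = 3+9+6+8 = 26 → 26 days.
Countertops is on the critical path; changing it to 12 makes that path 32 days.
No other chain overtakes it, so the finish is 32 days.

32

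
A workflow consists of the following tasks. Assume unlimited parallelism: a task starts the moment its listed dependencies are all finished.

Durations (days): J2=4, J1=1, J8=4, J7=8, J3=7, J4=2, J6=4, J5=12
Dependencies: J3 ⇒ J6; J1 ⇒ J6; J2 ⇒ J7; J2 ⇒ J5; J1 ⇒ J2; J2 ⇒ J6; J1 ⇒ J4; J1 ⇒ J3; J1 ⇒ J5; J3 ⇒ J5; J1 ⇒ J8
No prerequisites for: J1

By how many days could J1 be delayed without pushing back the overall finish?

0

Critical path: J1→J3→J5 = 1+7+12 = 20, so the finish is 20 days.
Longest path through J1: 20 days (earliest finish 1, latest finish 1).
So J1 can slip 1 − 1 = 0 days.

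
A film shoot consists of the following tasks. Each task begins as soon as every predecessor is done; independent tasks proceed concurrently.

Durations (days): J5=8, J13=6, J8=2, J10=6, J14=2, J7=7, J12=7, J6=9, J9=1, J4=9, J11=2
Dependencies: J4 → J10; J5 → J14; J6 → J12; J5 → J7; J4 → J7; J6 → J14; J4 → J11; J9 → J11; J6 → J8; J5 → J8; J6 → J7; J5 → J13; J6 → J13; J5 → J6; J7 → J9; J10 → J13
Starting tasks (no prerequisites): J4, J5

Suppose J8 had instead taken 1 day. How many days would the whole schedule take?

The binding path is J5→J6→J7→J9→J11 = 8+9+7+1+2 = 27; finish at 27 days.
The longest path through J8 is only 19 days, so J8 has float 8.
That remains the longest chain; total 27 days.

27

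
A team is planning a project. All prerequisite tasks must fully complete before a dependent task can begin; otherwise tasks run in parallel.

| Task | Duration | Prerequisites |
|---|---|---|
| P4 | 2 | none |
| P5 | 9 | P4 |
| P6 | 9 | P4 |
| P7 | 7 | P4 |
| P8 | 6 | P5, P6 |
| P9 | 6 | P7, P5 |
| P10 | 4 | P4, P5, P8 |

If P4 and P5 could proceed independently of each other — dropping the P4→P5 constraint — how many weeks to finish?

Before: longest chain P4→P5→P8→P10 = 2+9+6+4 = 21, finish 21.
Without P4→P5, P5's earliest start moves from 2 to 0.
The longest chain is now P4→P6→P8→P10 = 2+9+6+4 = 21, so the schedule takes 21 weeks.

21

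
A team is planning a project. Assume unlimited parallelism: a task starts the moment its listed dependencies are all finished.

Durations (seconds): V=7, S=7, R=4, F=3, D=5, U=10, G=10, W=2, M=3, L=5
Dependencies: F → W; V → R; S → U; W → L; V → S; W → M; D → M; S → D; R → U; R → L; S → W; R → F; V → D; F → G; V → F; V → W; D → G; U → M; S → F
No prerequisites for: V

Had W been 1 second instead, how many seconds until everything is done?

Baseline: V→S→D→G = 7+7+5+10 = 29 → 29 seconds.
W is off the critical path — its longest chain is 24 seconds, giving 5 of slack.
That remains the longest chain; total 29 seconds.

29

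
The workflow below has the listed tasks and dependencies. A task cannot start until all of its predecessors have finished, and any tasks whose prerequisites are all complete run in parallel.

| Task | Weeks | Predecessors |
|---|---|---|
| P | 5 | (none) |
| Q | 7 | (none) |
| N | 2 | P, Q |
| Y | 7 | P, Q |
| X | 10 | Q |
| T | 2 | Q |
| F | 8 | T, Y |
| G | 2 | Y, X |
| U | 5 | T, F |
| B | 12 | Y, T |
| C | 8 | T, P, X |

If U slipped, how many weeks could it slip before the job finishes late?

0

Q→Y→F→U = 7+7+8+5 = 27 sets the makespan at 27 weeks.
The longest chain containing U totals 27 weeks.
Float = 27 − 27 = 0.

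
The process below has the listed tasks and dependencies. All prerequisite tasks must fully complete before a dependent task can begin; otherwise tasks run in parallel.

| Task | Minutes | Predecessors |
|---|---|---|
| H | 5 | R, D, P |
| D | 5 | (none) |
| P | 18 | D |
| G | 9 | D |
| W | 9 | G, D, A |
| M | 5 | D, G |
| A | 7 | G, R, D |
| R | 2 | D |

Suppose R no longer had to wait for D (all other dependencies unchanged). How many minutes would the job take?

Before: longest chain D→G→A→W = 5+9+7+9 = 30, finish 30.
Without D→R, R's earliest start moves from 5 to 0.
After: D→G→A→W = 5+9+7+9 = 30 → 30 minutes.

30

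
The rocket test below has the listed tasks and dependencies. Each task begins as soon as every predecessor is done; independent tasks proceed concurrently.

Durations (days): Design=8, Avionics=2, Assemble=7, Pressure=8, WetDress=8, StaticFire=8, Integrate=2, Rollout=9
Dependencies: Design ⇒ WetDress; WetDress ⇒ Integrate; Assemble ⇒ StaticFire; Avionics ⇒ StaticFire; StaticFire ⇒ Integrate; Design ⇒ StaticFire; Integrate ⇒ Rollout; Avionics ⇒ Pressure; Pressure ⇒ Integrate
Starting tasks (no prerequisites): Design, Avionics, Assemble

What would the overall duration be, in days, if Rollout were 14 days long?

32

Critical path before the change: Design→WetDress→Integrate→Rollout = 8+8+2+9 = 27 giving 27 days.
Rollout lies on that path, so at 14 days the path becomes 32 days.
The critical path is still Design→WetDress→Integrate→Rollout; finish is now 32 days.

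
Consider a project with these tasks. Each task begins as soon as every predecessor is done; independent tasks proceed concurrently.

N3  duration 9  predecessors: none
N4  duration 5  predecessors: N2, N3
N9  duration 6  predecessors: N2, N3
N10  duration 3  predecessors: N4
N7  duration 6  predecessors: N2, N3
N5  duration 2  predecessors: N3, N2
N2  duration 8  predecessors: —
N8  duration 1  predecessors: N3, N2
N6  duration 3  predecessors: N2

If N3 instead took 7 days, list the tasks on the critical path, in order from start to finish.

Critical path before the change: N3→N4→N10 = 9+5+3 = 17 giving 17 days.
N3 lies on that path, so at 7 days the path becomes 15 days.
New critical path: N2→N4→N10 = 8+5+3 = 16 ⇒ 16 days.

N2, N4, N10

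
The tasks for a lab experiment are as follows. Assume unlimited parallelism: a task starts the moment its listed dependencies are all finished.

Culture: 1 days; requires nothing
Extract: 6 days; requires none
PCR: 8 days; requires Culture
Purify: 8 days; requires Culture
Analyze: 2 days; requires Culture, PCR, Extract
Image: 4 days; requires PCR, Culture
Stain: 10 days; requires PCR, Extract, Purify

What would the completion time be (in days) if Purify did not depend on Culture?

19

Before: longest chain Culture→PCR→Stain = 1+8+10 = 19, finish 19.
Without Culture→Purify, Purify's earliest start moves from 1 to 0.
After: Culture→PCR→Stain = 1+8+10 = 19 → 19 days.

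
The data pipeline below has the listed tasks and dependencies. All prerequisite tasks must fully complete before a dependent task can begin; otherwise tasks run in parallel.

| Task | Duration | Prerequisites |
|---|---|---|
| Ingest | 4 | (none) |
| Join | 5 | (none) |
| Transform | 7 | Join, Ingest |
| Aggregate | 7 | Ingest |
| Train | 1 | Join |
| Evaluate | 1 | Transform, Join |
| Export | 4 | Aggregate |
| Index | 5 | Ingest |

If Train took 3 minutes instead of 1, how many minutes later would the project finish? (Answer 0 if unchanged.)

As given, the longest chain is Ingest→Aggregate→Export = 4+7+4 = 15, so the finish is 15 minutes.
Train has 9 minutes of float (longest path through it is 6).
That remains the longest chain; total 15 minutes.
Change in finish: 15 − 15 = +0 minutes.

0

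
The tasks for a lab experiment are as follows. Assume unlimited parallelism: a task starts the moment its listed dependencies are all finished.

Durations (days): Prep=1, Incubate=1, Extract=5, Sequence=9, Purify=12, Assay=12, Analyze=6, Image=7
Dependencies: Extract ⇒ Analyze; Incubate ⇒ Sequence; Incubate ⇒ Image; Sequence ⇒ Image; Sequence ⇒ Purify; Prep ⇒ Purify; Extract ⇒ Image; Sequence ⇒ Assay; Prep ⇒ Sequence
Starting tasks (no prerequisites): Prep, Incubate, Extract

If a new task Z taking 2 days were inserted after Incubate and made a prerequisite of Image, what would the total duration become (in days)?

Originally the schedule takes 22 days.
With Z inserted, Image now waits for max(Sequence, Incubate, Extract, Z).
New critical path: Prep→Sequence→Purify = 1+9+12 = 22 ⇒ 22 days.

22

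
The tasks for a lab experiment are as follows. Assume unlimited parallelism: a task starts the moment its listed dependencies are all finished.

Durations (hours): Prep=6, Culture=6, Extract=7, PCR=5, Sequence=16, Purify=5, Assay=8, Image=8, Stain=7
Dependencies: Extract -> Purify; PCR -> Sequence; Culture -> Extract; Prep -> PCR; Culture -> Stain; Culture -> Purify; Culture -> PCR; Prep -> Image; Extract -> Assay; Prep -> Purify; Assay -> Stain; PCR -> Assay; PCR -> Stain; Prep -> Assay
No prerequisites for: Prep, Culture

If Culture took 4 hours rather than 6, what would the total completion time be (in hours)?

Critical path before the change: Culture→Extract→Assay→Stain = 6+7+8+7 = 28 giving 28 hours.
Culture lies on that path, so at 4 hours the path becomes 26 hours.
Now Prep→PCR→Sequence = 6+5+16 = 27 is longest, so the finish becomes 27 hours.

27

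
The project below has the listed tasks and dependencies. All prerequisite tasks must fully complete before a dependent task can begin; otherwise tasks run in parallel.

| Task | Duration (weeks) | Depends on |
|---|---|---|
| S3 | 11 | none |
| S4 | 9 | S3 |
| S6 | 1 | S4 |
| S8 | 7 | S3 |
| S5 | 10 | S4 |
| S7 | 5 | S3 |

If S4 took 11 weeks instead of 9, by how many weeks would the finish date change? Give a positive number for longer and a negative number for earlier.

Critical path before the change: S3→S4→S5 = 11+9+10 = 30 giving 30 weeks.
S4 lies on that path, so at 11 weeks the path becomes 32 weeks.
No other chain overtakes it, so the finish is 32 weeks.
Change in finish: 32 − 30 = +2 weeks.

2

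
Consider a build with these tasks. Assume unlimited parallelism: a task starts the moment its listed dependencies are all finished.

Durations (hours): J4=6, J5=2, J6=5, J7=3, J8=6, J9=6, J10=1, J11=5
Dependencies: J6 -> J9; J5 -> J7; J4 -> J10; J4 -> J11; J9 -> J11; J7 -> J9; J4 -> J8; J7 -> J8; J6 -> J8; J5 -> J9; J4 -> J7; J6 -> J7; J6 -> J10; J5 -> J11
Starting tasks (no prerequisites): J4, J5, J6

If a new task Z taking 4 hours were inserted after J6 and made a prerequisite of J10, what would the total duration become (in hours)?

Originally the plan takes 20 hours.
With Z inserted, J10 now waits for max(J6, J4, Z).
New critical path: J4→J7→J9→J11 = 6+3+6+5 = 20 ⇒ 20 hours.

20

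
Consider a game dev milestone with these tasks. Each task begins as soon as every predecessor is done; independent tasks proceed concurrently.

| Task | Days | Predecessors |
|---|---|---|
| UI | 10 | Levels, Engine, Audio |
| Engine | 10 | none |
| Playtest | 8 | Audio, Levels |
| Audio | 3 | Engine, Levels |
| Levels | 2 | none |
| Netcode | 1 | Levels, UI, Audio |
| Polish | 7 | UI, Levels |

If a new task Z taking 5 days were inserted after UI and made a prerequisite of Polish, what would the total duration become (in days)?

35

Originally the project takes 30 days.
With Z inserted, Polish now waits for max(UI, Levels, Z).
New critical path: Engine→Audio→UI→Z→Polish = 10+3+10+5+7 = 35 ⇒ 35 days.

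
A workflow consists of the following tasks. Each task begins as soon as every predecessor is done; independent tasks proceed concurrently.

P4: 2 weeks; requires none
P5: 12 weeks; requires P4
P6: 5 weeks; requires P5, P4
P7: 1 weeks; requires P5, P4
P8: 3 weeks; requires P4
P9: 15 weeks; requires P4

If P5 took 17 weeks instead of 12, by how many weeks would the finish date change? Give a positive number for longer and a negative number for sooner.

As given, the longest chain is P4→P5→P6 = 2+12+5 = 19, so the finish is 19 weeks.
Since P5 is critical, the +5 change carries straight to that chain (now 24 weeks).
No other chain overtakes it, so the finish is 24 weeks.
Change in finish: 24 − 19 = +5 weeks.

5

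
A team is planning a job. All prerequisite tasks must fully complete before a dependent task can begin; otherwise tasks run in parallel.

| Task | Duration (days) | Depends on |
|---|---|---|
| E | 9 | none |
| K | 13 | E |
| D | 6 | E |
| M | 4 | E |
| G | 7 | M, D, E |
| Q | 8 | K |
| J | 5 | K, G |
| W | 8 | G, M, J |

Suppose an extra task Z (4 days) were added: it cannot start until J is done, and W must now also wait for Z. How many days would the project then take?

39

Originally the project takes 35 days.
With Z inserted, W now waits for max(G, M, J, Z).
New critical path: E→K→J→Z→W = 9+13+5+4+8 = 39 ⇒ 39 days.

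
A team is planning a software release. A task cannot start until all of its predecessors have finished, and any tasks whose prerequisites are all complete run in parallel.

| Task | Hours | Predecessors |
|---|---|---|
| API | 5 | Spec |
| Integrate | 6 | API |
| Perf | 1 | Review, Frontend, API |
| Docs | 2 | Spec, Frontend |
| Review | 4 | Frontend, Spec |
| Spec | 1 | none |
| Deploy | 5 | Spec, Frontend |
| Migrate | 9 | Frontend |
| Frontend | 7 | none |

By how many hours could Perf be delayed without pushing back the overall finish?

Critical path: Frontend→Migrate = 7+9 = 16, so the finish is 16 hours.
Perf finishes as early as 12 and must finish by 16.
So Perf can slip 16 − 12 = 4 hours.

4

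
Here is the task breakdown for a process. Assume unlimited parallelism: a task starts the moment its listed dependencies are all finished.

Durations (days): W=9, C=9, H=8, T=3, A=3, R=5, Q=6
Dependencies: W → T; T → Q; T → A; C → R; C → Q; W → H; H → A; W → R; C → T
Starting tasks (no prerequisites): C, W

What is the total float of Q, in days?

Critical path: W→H→A = 9+8+3 = 20, so the finish is 20 days.
Q finishes as early as 18 and must finish by 20.
Slack of Q = 14 − 12 = 2 days.

2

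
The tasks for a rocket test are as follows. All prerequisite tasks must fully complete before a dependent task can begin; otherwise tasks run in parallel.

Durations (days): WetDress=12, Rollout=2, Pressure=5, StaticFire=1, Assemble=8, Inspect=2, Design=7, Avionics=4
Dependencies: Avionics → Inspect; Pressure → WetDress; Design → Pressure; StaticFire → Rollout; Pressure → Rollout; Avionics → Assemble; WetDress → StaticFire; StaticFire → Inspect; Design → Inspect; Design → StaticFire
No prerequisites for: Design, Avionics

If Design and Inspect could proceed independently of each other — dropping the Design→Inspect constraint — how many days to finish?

27

Before: longest chain Design→Pressure→WetDress→StaticFire→Inspect = 7+5+12+1+2 = 27, finish 27.
Dropping Design→Inspect doesn't change Inspect's earliest start (25); another predecessor still binds.
The longest chain is now Design→Pressure→WetDress→StaticFire→Inspect = 7+5+12+1+2 = 27, so the plan takes 27 days.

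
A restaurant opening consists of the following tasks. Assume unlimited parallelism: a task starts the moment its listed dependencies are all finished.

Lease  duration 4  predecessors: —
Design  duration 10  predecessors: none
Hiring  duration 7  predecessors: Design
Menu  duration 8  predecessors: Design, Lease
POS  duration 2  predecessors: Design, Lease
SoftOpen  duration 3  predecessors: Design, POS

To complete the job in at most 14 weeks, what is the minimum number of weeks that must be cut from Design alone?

Current finish: 18 weeks; target: 14.
Design is on every critical path, so each week cut from Design cuts the finish by one (this holds down to a finish of 12).
Need 18 − 14 = 4 weeks off Design → Design becomes 6 weeks, finish becomes 14.

4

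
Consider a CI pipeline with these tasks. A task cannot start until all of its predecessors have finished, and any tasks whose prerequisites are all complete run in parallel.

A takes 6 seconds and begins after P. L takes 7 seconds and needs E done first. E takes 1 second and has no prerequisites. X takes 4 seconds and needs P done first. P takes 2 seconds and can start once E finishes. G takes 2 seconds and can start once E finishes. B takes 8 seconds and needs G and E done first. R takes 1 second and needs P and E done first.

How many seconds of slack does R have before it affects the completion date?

The longest chain is E→G→B = 1+2+8 = 11; overall finish 11 seconds.
R finishes as early as 4 and must finish by 11.
Float = 11 − 4 = 7.

7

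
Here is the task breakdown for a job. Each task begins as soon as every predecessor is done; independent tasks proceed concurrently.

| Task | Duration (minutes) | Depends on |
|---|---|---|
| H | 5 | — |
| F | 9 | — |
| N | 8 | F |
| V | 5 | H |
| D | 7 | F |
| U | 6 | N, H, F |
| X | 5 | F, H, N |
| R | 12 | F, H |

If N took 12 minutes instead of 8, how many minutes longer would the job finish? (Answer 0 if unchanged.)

4

As given, the longest chain is F→N→U = 9+8+6 = 23, so the finish is 23 minutes.
N lies on that path, so at 12 minutes the path becomes 27 minutes.
No other chain overtakes it, so the finish is 27 minutes.
Change in finish: 27 − 23 = +4 minutes.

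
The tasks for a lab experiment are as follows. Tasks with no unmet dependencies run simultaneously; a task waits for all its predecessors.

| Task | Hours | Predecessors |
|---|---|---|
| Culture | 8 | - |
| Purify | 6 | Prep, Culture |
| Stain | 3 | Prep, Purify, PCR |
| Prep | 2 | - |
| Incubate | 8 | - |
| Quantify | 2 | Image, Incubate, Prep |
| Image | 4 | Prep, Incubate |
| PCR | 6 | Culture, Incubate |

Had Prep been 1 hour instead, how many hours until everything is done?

17

Actual critical path: Culture→PCR→Stain = 8+6+3 = 17 ⇒ 17 hours.
The longest path through Prep is only 11 hours, so Prep has float 6.
The critical path is still Culture→PCR→Stain; finish is now 17 hours.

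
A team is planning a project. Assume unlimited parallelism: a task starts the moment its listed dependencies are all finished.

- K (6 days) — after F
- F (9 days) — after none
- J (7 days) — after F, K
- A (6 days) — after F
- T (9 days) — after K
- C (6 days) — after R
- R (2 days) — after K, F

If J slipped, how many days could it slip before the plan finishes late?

Critical path: F→K→T = 9+6+9 = 24, so the finish is 24 days.
The longest chain containing J totals 22 days.
Slack of J = 17 − 15 = 2 days.

2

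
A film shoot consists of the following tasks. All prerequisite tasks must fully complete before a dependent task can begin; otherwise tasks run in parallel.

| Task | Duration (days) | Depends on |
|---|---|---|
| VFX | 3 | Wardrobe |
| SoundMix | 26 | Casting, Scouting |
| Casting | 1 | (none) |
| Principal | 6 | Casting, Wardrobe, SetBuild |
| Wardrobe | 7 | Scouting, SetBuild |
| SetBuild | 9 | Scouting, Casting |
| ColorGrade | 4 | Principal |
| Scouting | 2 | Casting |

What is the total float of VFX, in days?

Casting→Scouting→SetBuild→Wardrobe→Principal→ColorGrade = 1+2+9+7+6+4 = 29 sets the makespan at 29 days.
The longest chain containing VFX totals 22 days.
Slack of VFX = 26 − 19 = 7 days.

7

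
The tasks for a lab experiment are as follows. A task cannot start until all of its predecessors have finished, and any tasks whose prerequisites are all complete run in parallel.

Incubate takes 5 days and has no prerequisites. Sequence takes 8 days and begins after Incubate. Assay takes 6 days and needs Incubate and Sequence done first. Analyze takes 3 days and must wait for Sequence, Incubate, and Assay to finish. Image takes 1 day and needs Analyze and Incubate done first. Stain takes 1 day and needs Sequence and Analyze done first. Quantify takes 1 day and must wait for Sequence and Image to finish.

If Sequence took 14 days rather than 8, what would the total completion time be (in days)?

30

Critical path before the change: Incubate→Sequence→Assay→Analyze→Image→Quantify = 5+8+6+3+1+1 = 24 giving 24 days.
Sequence lies on that path, so at 14 days the path becomes 30 days.
No other chain overtakes it, so the finish is 30 days.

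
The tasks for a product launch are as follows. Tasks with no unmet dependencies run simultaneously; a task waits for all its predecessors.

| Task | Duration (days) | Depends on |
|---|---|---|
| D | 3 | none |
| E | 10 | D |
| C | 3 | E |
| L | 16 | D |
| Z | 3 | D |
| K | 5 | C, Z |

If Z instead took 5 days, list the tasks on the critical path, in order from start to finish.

D, E, C, K

Critical path before the change: D→E→C→K = 3+10+3+5 = 21 giving 21 days.
Z is off the critical path — its longest chain is 11 days, giving 10 of slack.
The critical path is still D→E→C→K; finish is now 21 days.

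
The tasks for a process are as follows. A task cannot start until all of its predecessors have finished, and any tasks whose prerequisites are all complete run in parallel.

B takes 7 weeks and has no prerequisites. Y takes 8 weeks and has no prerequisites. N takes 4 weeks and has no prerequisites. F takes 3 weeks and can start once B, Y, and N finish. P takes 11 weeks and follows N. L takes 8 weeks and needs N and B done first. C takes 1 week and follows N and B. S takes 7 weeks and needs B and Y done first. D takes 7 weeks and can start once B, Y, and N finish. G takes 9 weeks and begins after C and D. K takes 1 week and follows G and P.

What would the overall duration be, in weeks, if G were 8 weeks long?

24

As given, the longest chain is Y→D→G→K = 8+7+9+1 = 25, so the finish is 25 weeks.
G is on the critical path; changing it to 8 makes that path 24 weeks.
That remains the longest chain; total 24 weeks.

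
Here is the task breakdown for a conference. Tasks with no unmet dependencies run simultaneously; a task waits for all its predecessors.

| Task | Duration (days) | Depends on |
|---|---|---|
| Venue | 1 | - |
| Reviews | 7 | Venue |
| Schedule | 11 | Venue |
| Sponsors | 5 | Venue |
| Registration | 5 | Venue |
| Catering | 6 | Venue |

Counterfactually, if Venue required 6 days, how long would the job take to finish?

17

Actual critical path: Venue→Schedule = 1+11 = 12 ⇒ 12 days.
Since Venue is critical, the +5 change carries straight to that chain (now 17 days).
The critical path is still Venue→Schedule; finish is now 17 days.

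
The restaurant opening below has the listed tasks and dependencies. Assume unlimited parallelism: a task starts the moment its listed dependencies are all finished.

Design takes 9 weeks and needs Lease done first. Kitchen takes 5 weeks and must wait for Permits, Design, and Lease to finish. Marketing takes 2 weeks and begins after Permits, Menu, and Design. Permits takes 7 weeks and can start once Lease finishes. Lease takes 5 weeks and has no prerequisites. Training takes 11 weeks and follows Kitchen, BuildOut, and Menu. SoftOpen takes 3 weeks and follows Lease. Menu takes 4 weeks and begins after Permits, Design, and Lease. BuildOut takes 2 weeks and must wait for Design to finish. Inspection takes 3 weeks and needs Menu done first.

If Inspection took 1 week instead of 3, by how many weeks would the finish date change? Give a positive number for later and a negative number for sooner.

0

Actual critical path: Lease→Design→Kitchen→Training = 5+9+5+11 = 30 ⇒ 30 weeks.
The longest path through Inspection is only 21 weeks, so Inspection has float 9.
No other chain overtakes it, so the finish is 30 weeks.
Change in finish: 30 − 30 = +0 weeks.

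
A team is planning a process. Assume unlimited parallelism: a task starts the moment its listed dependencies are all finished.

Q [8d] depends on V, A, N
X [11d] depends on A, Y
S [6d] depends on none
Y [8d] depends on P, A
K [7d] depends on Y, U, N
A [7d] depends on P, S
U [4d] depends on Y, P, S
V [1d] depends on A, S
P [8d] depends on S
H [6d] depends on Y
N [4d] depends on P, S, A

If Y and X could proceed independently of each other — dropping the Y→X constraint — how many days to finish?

40

Original critical path: S→P→A→Y→U→K = 6+8+7+8+4+7 = 40 ⇒ 40 days.
Without Y→X, X's earliest start moves from 29 to 21.
The longest chain is now S→P→A→Y→U→K = 6+8+7+8+4+7 = 40, so the plan takes 40 days.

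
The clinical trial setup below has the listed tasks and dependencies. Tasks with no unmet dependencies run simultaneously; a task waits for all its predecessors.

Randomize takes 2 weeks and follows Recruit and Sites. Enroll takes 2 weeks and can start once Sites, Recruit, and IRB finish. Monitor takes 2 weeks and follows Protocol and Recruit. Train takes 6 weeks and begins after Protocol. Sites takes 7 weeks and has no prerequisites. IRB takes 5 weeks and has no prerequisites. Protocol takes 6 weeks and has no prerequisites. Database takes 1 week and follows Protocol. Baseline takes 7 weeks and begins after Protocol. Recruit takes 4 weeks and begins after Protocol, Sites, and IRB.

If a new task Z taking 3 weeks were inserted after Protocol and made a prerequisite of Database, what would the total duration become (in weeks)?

Originally the schedule takes 13 weeks.
With Z inserted, Database now waits for max(Protocol, Z).
New critical path: Protocol→Baseline = 6+7 = 13 ⇒ 13 weeks.

13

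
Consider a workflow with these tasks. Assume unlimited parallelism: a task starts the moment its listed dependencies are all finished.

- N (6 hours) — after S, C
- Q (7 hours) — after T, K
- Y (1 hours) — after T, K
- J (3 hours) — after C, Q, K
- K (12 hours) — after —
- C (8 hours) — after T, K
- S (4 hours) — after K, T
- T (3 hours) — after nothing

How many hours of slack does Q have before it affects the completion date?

K→C→N = 12+8+6 = 26 sets the makespan at 26 hours.
Longest path through Q: 22 hours (earliest finish 19, latest finish 23).
Slack of Q = 16 − 12 = 4 hours.

4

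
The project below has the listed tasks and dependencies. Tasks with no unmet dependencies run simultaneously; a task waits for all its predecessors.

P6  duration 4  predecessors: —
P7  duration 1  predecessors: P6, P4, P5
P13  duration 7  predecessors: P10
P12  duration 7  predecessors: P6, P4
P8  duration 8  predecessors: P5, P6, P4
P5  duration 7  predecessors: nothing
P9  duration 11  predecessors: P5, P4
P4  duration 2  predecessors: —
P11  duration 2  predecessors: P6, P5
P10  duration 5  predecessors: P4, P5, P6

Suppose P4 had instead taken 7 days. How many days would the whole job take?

19

Critical path before the change: P5→P10→P13 = 7+5+7 = 19 giving 19 days.
The longest path through P4 is only 14 days, so P4 has float 5.
Now P4→P10→P13 = 7+5+7 = 19 is longest, so the finish becomes 19 days.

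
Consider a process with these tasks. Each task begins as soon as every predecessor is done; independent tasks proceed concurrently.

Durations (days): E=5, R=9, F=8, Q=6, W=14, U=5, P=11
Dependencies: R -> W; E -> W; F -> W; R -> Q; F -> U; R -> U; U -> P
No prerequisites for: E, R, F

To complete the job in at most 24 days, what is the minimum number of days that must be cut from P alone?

Current finish: 25 days; target: 24.
P is on every critical path, so each day cut from P cuts the finish by one (this holds down to a finish of 23).
Need 25 − 24 = 1 day off P → P becomes 10 days, finish becomes 24.

1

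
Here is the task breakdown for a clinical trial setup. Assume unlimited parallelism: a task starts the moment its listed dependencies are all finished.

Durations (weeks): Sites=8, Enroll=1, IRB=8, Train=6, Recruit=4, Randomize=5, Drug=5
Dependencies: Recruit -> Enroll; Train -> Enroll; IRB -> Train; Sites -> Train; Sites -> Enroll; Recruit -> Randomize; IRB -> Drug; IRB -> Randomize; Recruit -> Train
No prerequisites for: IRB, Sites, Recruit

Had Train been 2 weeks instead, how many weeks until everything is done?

Actual critical path: IRB→Train→Enroll = 8+6+1 = 15 ⇒ 15 weeks.
Train lies on that path, so at 2 weeks the path becomes 11 weeks.
New critical path: IRB→Randomize = 8+5 = 13 ⇒ 13 weeks.

13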